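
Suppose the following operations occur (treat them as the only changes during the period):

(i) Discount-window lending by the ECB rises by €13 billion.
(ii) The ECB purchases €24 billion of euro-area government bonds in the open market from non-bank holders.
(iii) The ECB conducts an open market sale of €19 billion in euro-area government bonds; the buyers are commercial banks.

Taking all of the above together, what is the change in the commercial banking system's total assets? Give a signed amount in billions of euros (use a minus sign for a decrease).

Discount-window loan €13 billion: bank balance sheets expand → +€13B.
Asset purchase (from non-banks) €24 billion: bank balance sheets expand → +€24B.
OMO sale (to banks) €19 billion: just an asset swap on bank balance sheets → 0.
Net: 13 + 24 + 0 = +€37 billion.

+€37 billion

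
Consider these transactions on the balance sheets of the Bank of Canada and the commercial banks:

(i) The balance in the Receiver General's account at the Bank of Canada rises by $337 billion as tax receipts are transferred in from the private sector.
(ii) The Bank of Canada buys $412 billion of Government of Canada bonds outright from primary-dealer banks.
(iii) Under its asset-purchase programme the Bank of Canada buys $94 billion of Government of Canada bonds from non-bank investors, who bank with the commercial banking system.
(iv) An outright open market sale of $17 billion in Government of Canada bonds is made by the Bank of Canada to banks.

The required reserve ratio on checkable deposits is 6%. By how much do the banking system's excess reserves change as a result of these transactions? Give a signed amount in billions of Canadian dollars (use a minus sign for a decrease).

Government account inflow $337 billion: reserves −$337B, deposits −$337B.
OMO purchase (from banks) $412 billion: reserves +$412B, deposits 0.
Asset purchase (from non-banks) $94 billion: reserves +$94B, deposits +$94B.
OMO sale (to banks) $17 billion: reserves −$17B, deposits 0.
Totals: Δreserves = +$152B, Δdeposits = −$243B.
Δrequired reserves = 6% × −$243B = −$14.58B.
Δexcess reserves = Δreserves − Δrequired = +$152B − (−$14.58B) = +$166.58 billion.

+$166.58 billion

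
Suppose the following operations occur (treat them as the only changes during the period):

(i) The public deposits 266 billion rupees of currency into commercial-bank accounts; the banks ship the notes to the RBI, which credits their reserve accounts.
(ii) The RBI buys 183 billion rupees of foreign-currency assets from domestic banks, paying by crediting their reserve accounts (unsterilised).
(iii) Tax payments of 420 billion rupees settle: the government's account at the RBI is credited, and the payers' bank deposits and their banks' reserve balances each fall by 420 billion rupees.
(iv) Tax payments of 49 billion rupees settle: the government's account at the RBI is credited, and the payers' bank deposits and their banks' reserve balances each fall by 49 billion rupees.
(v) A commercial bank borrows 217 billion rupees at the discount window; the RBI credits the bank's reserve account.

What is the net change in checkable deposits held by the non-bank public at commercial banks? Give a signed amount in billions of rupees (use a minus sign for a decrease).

Currency deposit 266 billion rupees: non-bank counterparties' bank balances rise → +266B.
FX purchase 183 billion rupees: the counterparty is a bank, so public deposits are unchanged → 0.
Government account inflow 420 billion rupees: non-bank counterparties' bank balances fall → −420B.
Government account inflow 49 billion rupees: non-bank counterparties' bank balances fall → −49B.
Discount-window loan 217 billion rupees: the counterparty is a bank, so public deposits are unchanged → 0.
Net: 266 + 0 − 420 − 49 + 0 = -203 billion.

-203 billion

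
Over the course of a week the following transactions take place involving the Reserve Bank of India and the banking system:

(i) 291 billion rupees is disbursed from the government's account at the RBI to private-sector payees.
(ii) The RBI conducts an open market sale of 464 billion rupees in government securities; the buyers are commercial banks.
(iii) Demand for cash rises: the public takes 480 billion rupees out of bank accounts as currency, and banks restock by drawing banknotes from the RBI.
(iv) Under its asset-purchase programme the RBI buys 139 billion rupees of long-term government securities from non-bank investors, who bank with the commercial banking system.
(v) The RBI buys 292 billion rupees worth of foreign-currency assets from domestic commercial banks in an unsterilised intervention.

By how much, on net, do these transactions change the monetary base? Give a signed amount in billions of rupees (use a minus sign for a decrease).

+258 billion

Government spending 291 billion rupees: a non-base liability converts back to reserves → +291B.
OMO sale (to banks) 464 billion rupees: RBI balance sheet contracts → −464B.
Currency withdrawal 480 billion rupees: just a shift between currency and reserves — both are base money → 0.
Asset purchase (from non-banks) 139 billion rupees: RBI balance sheet expands → +139B.
FX purchase 292 billion rupees: RBI balance sheet expands → +292B.
Net: 291 − 464 + 0 + 139 + 292 = +258 billion.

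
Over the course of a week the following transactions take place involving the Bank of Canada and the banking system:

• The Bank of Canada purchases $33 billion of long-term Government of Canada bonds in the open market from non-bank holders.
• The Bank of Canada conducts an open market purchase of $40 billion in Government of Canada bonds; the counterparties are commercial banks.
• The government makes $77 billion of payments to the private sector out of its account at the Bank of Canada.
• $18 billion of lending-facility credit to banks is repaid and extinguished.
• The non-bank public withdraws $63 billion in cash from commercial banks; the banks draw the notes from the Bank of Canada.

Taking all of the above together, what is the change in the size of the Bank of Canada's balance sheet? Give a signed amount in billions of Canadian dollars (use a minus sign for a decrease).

+$55 billion

Bank of Canada balance sheet:
  Assets:      Securities +$73B, Loans to banks −$18B
  Liabilities: Bank reserves +$69B, Currency in circulation +$63B, Government deposits −$77B
Commercial banking system:
  Assets:      Reserves at CB +$69B, Securities −$40B
  Liabilities: Checkable deposits +$47B, Borrowings from CB −$18B
Change in total Bank of Canada assets = +$55 billion.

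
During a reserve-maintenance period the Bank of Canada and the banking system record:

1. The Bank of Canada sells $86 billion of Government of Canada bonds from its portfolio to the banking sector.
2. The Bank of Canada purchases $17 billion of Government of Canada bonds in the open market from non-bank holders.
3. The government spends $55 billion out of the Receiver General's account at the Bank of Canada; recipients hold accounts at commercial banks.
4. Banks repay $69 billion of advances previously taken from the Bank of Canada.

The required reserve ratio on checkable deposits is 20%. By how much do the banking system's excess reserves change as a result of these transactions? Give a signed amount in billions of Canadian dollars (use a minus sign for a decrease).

-$97.4 billion

OMO sale (to banks) $86 billion: reserves −$86B, deposits 0.
Asset purchase (from non-banks) $17 billion: reserves +$17B, deposits +$17B.
Government spending $55 billion: reserves +$55B, deposits +$55B.
Discount-window repayment $69 billion: reserves −$69B, deposits 0.
Totals: Δreserves = −$83B, Δdeposits = +$72B.
Δrequired reserves = 20% × +$72B = +$14.4B.
Δexcess reserves = Δreserves − Δrequired = −$83B − (+$14.4B) = -$97.4 billion.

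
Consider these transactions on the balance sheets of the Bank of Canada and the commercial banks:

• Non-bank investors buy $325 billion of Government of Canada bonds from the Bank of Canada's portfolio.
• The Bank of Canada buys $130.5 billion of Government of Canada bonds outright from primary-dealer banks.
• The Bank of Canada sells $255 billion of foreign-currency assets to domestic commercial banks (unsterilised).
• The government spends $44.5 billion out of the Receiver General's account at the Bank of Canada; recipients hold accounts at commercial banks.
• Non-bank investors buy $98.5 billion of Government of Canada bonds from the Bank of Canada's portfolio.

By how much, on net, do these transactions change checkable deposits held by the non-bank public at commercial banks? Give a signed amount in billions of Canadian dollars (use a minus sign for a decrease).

-$379 billion

Asset sale (to non-banks) $325 billion: non-bank counterparties' bank balances fall → −$325B.
OMO purchase (from banks) $130.5 billion: the counterparty is a bank, so public deposits are unchanged → 0.
FX sale $255 billion: the counterparty is a bank, so public deposits are unchanged → 0.
Government spending $44.5 billion: non-bank counterparties' bank balances rise → +$44.5B.
Asset sale (to non-banks) $98.5 billion: non-bank counterparties' bank balances fall → −$98.5B.
Net: −325 + 0 + 0 + 44.5 − 98.5 = -$379 billion.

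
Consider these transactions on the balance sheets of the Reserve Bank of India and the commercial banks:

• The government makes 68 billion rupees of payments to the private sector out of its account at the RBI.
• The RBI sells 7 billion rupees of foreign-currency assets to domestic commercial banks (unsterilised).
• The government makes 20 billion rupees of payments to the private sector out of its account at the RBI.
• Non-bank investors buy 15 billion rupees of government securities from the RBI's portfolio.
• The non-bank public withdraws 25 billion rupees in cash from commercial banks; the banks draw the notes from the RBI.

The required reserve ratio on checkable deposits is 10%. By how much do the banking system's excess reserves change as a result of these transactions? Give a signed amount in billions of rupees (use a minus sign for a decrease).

+36.2 billion

Government spending 68 billion rupees: reserves +68B, deposits +68B.
FX sale 7 billion rupees: reserves −7B, deposits 0.
Government spending 20 billion rupees: reserves +20B, deposits +20B.
Asset sale (to non-banks) 15 billion rupees: reserves −15B, deposits −15B.
Currency withdrawal 25 billion rupees: reserves −25B, deposits −25B.
Totals: Δreserves = +41B, Δdeposits = +48B.
Δrequired reserves = 10% × +48B = +4.8B.
Δexcess reserves = Δreserves − Δrequired = +41B − (+4.8B) = +36.2 billion.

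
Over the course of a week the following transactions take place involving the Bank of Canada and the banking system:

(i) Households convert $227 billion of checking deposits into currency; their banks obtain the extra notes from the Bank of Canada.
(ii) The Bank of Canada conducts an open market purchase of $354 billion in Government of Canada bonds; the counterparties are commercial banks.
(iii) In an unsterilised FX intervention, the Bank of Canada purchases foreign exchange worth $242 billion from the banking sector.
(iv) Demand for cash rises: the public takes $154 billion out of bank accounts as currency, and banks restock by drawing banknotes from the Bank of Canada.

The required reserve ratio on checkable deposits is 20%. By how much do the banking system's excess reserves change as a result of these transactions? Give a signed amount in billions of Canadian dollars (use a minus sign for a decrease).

Currency withdrawal $227 billion: reserves −$227B, deposits −$227B.
OMO purchase (from banks) $354 billion: reserves +$354B, deposits 0.
FX purchase $242 billion: reserves +$242B, deposits 0.
Currency withdrawal $154 billion: reserves −$154B, deposits −$154B.
Totals: Δreserves = +$215B, Δdeposits = −$381B.
Δrequired reserves = 20% × −$381B = −$76.2B.
Δexcess reserves = Δreserves − Δrequired = +$215B − (−$76.2B) = +$291.2 billion.

+$291.2 billion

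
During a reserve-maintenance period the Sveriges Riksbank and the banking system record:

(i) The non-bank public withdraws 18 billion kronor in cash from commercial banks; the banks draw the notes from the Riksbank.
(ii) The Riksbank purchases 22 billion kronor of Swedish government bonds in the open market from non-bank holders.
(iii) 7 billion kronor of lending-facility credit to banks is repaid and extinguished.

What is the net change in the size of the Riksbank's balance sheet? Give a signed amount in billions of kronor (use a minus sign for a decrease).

+15 billion

Currency withdrawal 18 billion kronor: only the composition of liabilities changes → 0.
Asset purchase (from non-banks) 22 billion kronor: a Riksbank asset is acquired → +22B.
Discount-window repayment 7 billion kronor: a Riksbank asset is shed → −7B.
Net: 0 + 22 − 7 = +15 billion.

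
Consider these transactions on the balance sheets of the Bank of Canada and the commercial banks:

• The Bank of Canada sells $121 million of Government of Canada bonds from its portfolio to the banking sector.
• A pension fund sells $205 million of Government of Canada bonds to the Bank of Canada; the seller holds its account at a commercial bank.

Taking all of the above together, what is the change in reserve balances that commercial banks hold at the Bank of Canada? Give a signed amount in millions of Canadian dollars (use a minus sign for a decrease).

+$84 million

Bank of Canada balance sheet:
  Assets:      Securities +$84M
  Liabilities: Bank reserves +$84M
Commercial banking system:
  Assets:      Reserves at CB +$84M, Securities +$121M
  Liabilities: Checkable deposits +$205M
So the change in reserve balances that commercial banks hold at the Bank of Canada is +$84 million.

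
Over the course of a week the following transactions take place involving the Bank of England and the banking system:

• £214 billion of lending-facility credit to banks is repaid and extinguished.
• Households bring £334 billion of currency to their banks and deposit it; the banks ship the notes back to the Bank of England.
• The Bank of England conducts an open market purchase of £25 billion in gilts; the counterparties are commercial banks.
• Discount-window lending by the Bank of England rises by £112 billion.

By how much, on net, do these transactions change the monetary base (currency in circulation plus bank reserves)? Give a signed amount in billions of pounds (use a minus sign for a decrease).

-£77 billion

Discount-window repayment £214 billion: Bank of England balance sheet contracts → −£214B.
Currency deposit £334 billion: just a shift between currency and reserves — both are base money → 0.
OMO purchase (from banks) £25 billion: Bank of England balance sheet expands → +£25B.
Discount-window loan £112 billion: Bank of England balance sheet expands → +£112B.
Net: −214 + 0 + 25 + 112 = -£77 billion.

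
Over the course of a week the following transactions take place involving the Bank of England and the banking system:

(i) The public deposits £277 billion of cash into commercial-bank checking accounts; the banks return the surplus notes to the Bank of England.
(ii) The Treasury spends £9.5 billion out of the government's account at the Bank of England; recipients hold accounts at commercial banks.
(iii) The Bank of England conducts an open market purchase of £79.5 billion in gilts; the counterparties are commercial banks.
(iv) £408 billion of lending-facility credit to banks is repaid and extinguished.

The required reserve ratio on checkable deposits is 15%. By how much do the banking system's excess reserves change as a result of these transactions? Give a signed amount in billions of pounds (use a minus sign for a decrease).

-£84.975 billion

Currency deposit £277 billion: reserves +£277B, deposits +£277B.
Government spending £9.5 billion: reserves +£9.5B, deposits +£9.5B.
OMO purchase (from banks) £79.5 billion: reserves +£79.5B, deposits 0.
Discount-window repayment £408 billion: reserves −£408B, deposits 0.
Totals: Δreserves = −£42B, Δdeposits = +£286.5B.
Δrequired reserves = 15% × +£286.5B = +£42.975B.
Δexcess reserves = Δreserves − Δrequired = −£42B − (+£42.975B) = -£84.975 billion.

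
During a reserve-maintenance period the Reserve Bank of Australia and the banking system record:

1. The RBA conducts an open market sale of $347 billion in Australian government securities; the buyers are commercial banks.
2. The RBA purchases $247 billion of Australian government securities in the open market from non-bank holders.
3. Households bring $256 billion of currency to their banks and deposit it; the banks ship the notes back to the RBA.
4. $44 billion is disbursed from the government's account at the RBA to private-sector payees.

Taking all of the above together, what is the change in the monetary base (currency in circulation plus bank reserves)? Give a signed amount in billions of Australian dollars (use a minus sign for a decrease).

OMO sale (to banks) $347 billion: RBA balance sheet contracts → −$347B.
Asset purchase (from non-banks) $247 billion: RBA balance sheet expands → +$247B.
Currency deposit $256 billion: just a shift between currency and reserves — both are base money → 0.
Government spending $44 billion: a non-base liability converts back to reserves → +$44B.
Net: −347 + 247 + 0 + 44 = -$56 billion.

-$56 billion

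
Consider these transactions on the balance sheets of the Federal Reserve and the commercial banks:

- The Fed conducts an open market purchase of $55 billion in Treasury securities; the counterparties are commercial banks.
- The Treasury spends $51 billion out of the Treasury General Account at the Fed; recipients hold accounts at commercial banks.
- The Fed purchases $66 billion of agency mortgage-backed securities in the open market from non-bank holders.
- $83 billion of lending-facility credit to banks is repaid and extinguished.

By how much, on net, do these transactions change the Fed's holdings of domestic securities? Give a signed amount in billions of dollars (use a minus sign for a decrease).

+$121 billion

OMO purchase (from banks) $55 billion: securities added to the Fed's portfolio → +$55B.
Government spending $51 billion: the Fed's securities portfolio is untouched → 0.
Asset purchase (from non-banks) $66 billion: securities added to the Fed's portfolio → +$66B.
Discount-window repayment $83 billion: the Fed's securities portfolio is untouched → 0.
Net: 55 + 0 + 66 + 0 = +$121 billion.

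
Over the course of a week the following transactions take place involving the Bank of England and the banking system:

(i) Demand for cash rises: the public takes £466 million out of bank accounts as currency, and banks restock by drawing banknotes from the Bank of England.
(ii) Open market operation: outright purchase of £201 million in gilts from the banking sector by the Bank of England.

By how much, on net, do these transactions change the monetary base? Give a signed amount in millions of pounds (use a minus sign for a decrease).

+£201 million

Currency withdrawal £466 million: just a shift between currency and reserves — both are base money → 0.
OMO purchase (from banks) £201 million: Bank of England balance sheet expands → +£201M.
Net: 0 + 201 = +£201 million.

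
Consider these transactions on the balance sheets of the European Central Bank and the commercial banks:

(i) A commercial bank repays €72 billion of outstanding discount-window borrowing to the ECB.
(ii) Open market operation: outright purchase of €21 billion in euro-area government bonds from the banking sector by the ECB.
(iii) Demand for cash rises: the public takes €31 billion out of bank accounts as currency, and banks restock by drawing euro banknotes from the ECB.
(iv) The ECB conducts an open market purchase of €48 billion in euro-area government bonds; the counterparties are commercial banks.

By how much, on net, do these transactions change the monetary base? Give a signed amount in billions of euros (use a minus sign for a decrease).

-€3 billion

ECB balance sheet:
  Assets:      Securities +€69B, Loans to banks −€72B
  Liabilities: Bank reserves −€34B, Currency in circulation +€31B
Commercial banking system:
  Assets:      Reserves at CB −€34B, Securities −€69B
  Liabilities: Checkable deposits −€31B, Borrowings from CB −€72B
Monetary base = currency + reserves: +€31B + (−€34B) = -€3 billion.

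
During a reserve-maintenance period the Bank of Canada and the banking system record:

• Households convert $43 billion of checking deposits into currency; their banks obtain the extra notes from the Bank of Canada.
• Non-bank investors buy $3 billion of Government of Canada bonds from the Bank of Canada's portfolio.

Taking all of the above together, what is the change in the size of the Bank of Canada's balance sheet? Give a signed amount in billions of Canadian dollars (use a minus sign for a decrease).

Currency withdrawal $43 billion: only the composition of liabilities changes → 0.
Asset sale (to non-banks) $3 billion: a Bank of Canada asset is shed → −$3B.
Net: 0 − 3 = -$3 billion.

-$3 billion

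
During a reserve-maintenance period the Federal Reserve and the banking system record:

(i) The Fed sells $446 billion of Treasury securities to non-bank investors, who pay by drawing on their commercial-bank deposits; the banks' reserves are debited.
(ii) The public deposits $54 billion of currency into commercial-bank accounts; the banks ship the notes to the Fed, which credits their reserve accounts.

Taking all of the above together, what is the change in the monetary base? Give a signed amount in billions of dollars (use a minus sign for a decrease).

-$446 billion

Asset sale (to non-banks) $446 billion: Fed balance sheet contracts → −$446B.
Currency deposit $54 billion: just a shift between currency and reserves — both are base money → 0.
Net: −446 + 0 = -$446 billion.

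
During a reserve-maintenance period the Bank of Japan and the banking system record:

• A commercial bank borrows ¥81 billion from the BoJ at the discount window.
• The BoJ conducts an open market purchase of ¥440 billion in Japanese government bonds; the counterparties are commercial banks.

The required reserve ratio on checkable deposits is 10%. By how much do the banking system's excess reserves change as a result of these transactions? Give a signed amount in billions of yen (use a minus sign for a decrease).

Discount-window loan ¥81 billion: reserves +¥81B, deposits 0.
OMO purchase (from banks) ¥440 billion: reserves +¥440B, deposits 0.
Totals: Δreserves = +¥521B, Δdeposits = 0.
Δrequired reserves = 10% × 0 = 0.
Δexcess reserves = Δreserves − Δrequired = +¥521B − (0) = +¥521 billion.

+¥521 billion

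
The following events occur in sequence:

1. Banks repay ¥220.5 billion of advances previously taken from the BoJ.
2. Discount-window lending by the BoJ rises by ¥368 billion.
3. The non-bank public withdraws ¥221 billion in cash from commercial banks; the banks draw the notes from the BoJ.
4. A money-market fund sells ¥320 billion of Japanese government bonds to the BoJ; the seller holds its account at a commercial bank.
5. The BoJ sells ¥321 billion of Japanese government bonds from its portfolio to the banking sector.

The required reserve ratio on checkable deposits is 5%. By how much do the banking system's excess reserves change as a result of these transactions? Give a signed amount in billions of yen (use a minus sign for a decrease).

Discount-window repayment ¥220.5 billion: reserves −¥220.5B, deposits 0.
Discount-window loan ¥368 billion: reserves +¥368B, deposits 0.
Currency withdrawal ¥221 billion: reserves −¥221B, deposits −¥221B.
Asset purchase (from non-banks) ¥320 billion: reserves +¥320B, deposits +¥320B.
OMO sale (to banks) ¥321 billion: reserves −¥321B, deposits 0.
Totals: Δreserves = −¥74.5B, Δdeposits = +¥99B.
Δrequired reserves = 5% × +¥99B = +¥4.95B.
Δexcess reserves = Δreserves − Δrequired = −¥74.5B − (+¥4.95B) = -¥79.45 billion.

-¥79.45 billion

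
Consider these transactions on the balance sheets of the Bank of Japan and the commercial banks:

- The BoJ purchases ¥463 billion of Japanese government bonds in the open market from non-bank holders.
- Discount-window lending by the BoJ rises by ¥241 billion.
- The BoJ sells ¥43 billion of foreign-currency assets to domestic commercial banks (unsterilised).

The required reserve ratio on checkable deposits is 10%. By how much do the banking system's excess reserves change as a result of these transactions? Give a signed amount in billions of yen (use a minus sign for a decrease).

Asset purchase (from non-banks) ¥463 billion: reserves +¥463B, deposits +¥463B.
Discount-window loan ¥241 billion: reserves +¥241B, deposits 0.
FX sale ¥43 billion: reserves −¥43B, deposits 0.
Totals: Δreserves = +¥661B, Δdeposits = +¥463B.
Δrequired reserves = 10% × +¥463B = +¥46.3B.
Δexcess reserves = Δreserves − Δrequired = +¥661B − (+¥46.3B) = +¥614.7 billion.

+¥614.7 billion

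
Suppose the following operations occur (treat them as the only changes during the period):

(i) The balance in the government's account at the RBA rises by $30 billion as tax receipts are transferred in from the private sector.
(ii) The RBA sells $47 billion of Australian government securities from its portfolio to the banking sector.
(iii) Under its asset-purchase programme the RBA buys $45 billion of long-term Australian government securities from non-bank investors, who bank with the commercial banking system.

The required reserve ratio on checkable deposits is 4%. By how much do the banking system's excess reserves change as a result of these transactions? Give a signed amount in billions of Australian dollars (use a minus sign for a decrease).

Government account inflow $30 billion: reserves −$30B, deposits −$30B.
OMO sale (to banks) $47 billion: reserves −$47B, deposits 0.
Asset purchase (from non-banks) $45 billion: reserves +$45B, deposits +$45B.
Totals: Δreserves = −$32B, Δdeposits = +$15B.
Δrequired reserves = 4% × +$15B = +$0.6B.
Δexcess reserves = Δreserves − Δrequired = −$32B − (+$0.6B) = -$32.6 billion.

-$32.6 billion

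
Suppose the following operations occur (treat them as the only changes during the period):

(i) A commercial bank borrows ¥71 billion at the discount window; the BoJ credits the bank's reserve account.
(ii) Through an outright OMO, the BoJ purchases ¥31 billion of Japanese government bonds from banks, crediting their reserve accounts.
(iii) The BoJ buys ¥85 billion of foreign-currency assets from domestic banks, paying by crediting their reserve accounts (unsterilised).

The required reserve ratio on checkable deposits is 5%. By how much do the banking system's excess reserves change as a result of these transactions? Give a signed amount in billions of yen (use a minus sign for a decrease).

+¥187 billion

Discount-window loan ¥71 billion: reserves +¥71B, deposits 0.
OMO purchase (from banks) ¥31 billion: reserves +¥31B, deposits 0.
FX purchase ¥85 billion: reserves +¥85B, deposits 0.
Totals: Δreserves = +¥187B, Δdeposits = 0.
Δrequired reserves = 5% × 0 = 0.
Δexcess reserves = Δreserves − Δrequired = +¥187B − (0) = +¥187 billion.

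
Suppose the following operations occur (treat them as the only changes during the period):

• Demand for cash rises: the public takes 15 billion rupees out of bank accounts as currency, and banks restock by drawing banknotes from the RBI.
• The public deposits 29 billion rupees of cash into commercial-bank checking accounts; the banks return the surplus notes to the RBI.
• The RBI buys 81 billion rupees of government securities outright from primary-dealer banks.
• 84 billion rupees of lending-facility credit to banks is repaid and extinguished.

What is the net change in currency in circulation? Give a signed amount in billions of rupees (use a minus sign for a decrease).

-14 billion

Currency withdrawal 15 billion rupees: notes leave the central bank → +15B.
Currency deposit 29 billion rupees: notes return to the central bank → −29B.
OMO purchase (from banks) 81 billion rupees: no currency enters or leaves circulation → 0.
Discount-window repayment 84 billion rupees: no currency enters or leaves circulation → 0.
Net: 15 − 29 + 0 + 0 = -14 billion.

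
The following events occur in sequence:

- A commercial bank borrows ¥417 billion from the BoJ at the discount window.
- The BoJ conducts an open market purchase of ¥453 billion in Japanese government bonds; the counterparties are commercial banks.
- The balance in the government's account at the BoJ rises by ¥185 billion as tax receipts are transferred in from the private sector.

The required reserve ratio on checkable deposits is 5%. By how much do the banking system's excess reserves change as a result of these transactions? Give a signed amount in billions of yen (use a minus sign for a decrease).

Discount-window loan ¥417 billion: reserves +¥417B, deposits 0.
OMO purchase (from banks) ¥453 billion: reserves +¥453B, deposits 0.
Government account inflow ¥185 billion: reserves −¥185B, deposits −¥185B.
Totals: Δreserves = +¥685B, Δdeposits = −¥185B.
Δrequired reserves = 5% × −¥185B = −¥9.25B.
Δexcess reserves = Δreserves − Δrequired = +¥685B − (−¥9.25B) = +¥694.25 billion.

+¥694.25 billion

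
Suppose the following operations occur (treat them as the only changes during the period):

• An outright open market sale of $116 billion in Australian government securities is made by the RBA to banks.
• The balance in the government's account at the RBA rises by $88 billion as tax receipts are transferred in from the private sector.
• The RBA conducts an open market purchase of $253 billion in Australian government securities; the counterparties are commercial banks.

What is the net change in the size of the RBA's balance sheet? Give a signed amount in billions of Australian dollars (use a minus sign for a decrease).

+$137 billion

OMO sale (to banks) $116 billion: an RBA asset is shed → −$116B.
Government account inflow $88 billion: only the composition of liabilities changes → 0.
OMO purchase (from banks) $253 billion: an RBA asset is acquired → +$253B.
Net: −116 + 0 + 253 = +$137 billion.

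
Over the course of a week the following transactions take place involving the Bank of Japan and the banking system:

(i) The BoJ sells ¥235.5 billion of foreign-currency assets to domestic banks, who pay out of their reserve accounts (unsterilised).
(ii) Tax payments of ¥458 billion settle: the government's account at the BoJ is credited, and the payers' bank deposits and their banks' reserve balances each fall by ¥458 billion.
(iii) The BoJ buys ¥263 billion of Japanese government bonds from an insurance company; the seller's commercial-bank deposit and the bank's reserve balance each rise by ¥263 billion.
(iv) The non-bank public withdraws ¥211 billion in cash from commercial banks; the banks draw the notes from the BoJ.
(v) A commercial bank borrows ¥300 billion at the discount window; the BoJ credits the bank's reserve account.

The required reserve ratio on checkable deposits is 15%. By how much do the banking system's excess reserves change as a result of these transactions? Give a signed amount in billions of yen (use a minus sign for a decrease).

FX sale ¥235.5 billion: reserves −¥235.5B, deposits 0.
Government account inflow ¥458 billion: reserves −¥458B, deposits −¥458B.
Asset purchase (from non-banks) ¥263 billion: reserves +¥263B, deposits +¥263B.
Currency withdrawal ¥211 billion: reserves −¥211B, deposits −¥211B.
Discount-window loan ¥300 billion: reserves +¥300B, deposits 0.
Totals: Δreserves = −¥341.5B, Δdeposits = −¥406B.
Δrequired reserves = 15% × −¥406B = −¥60.9B.
Δexcess reserves = Δreserves − Δrequired = −¥341.5B − (−¥60.9B) = -¥280.6 billion.

-¥280.6 billion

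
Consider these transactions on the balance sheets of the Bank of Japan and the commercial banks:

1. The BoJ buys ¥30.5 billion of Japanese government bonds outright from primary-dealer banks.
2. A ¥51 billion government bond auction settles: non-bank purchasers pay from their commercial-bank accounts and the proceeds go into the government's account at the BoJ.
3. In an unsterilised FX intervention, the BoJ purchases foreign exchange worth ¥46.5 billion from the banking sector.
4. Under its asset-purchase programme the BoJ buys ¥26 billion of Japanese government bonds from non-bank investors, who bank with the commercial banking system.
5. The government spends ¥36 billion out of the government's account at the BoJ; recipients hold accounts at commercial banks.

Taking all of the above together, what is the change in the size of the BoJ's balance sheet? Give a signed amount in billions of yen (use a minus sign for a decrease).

+¥103 billion

OMO purchase (from banks) ¥30.5 billion: a BoJ asset is acquired → +¥30.5B.
Government account inflow ¥51 billion: only the composition of liabilities changes → 0.
FX purchase ¥46.5 billion: a BoJ asset is acquired → +¥46.5B.
Asset purchase (from non-banks) ¥26 billion: a BoJ asset is acquired → +¥26B.
Government spending ¥36 billion: only the composition of liabilities changes → 0.
Net: 30.5 + 0 + 46.5 + 26 + 0 = +¥103 billion.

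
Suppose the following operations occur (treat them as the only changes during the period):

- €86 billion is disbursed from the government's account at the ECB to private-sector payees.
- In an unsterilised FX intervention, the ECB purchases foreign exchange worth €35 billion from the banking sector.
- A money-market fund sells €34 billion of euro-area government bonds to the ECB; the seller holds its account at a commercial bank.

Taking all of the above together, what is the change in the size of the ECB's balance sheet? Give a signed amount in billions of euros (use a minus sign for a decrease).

Government spending €86 billion: only the composition of liabilities changes → 0.
FX purchase €35 billion: an ECB asset is acquired → +€35B.
Asset purchase (from non-banks) €34 billion: an ECB asset is acquired → +€34B.
Net: 0 + 35 + 34 = +€69 billion.

+€69 billion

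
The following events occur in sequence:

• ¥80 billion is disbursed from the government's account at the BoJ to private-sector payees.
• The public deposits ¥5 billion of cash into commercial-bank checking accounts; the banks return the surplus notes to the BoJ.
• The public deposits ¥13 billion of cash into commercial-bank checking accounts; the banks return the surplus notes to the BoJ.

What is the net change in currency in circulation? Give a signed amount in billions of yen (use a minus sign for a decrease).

BoJ balance sheet:
  Assets:      no change
  Liabilities: Bank reserves +¥98B, Currency in circulation −¥18B, Government deposits −¥80B
Commercial banking system:
  Assets:      Reserves at CB +¥98B
  Liabilities: Checkable deposits +¥98B
So the change in currency in circulation is -¥18 billion.

-¥18 billion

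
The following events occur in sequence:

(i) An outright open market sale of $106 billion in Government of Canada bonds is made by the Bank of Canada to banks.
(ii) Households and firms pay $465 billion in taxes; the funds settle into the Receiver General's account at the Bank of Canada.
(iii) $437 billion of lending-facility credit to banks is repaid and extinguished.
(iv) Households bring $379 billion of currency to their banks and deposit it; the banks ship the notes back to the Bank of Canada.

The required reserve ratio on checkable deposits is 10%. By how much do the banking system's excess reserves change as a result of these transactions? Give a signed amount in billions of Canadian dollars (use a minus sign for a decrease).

OMO sale (to banks) $106 billion: reserves −$106B, deposits 0.
Government account inflow $465 billion: reserves −$465B, deposits −$465B.
Discount-window repayment $437 billion: reserves −$437B, deposits 0.
Currency deposit $379 billion: reserves +$379B, deposits +$379B.
Totals: Δreserves = −$629B, Δdeposits = −$86B.
Δrequired reserves = 10% × −$86B = −$8.6B.
Δexcess reserves = Δreserves − Δrequired = −$629B − (−$8.6B) = -$620.4 billion.

-$620.4 billion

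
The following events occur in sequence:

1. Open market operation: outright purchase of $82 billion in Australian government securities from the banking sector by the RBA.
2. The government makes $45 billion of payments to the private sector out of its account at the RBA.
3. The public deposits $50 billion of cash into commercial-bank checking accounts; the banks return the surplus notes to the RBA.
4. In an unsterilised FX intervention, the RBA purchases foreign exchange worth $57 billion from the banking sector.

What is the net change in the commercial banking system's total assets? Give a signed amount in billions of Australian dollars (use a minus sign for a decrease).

RBA balance sheet:
  Assets:      Securities +$82B, Foreign assets +$57B
  Liabilities: Bank reserves +$234B, Currency in circulation −$50B, Government deposits −$45B
Commercial banking system:
  Assets:      Reserves at CB +$234B, Securities −$82B, Foreign assets −$57B
  Liabilities: Checkable deposits +$95B
Change in total bank assets = +$95 billion.

+$95 billion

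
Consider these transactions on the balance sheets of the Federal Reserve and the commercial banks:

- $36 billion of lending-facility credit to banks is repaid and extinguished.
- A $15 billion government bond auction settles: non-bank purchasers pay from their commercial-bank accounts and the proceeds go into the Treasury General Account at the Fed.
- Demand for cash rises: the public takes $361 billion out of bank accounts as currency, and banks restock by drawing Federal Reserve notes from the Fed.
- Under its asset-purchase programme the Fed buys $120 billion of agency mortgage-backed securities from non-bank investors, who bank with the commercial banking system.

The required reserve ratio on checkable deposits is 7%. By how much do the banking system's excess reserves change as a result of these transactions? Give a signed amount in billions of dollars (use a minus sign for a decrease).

Discount-window repayment $36 billion: reserves −$36B, deposits 0.
Government account inflow $15 billion: reserves −$15B, deposits −$15B.
Currency withdrawal $361 billion: reserves −$361B, deposits −$361B.
Asset purchase (from non-banks) $120 billion: reserves +$120B, deposits +$120B.
Totals: Δreserves = −$292B, Δdeposits = −$256B.
Δrequired reserves = 7% × −$256B = −$17.92B.
Δexcess reserves = Δreserves − Δrequired = −$292B − (−$17.92B) = -$274.08 billion.

-$274.08 billion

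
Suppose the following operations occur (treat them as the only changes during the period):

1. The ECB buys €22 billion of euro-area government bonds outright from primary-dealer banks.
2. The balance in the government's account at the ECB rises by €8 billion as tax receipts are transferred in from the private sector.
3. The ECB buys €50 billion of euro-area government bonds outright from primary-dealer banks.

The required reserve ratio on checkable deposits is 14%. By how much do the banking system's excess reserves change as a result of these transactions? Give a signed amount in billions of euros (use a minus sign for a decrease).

OMO purchase (from banks) €22 billion: reserves +€22B, deposits 0.
Government account inflow €8 billion: reserves −€8B, deposits −€8B.
OMO purchase (from banks) €50 billion: reserves +€50B, deposits 0.
Totals: Δreserves = +€64B, Δdeposits = −€8B.
Δrequired reserves = 14% × −€8B = −€1.12B.
Δexcess reserves = Δreserves − Δrequired = +€64B − (−€1.12B) = +€65.12 billion.

+€65.12 billion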